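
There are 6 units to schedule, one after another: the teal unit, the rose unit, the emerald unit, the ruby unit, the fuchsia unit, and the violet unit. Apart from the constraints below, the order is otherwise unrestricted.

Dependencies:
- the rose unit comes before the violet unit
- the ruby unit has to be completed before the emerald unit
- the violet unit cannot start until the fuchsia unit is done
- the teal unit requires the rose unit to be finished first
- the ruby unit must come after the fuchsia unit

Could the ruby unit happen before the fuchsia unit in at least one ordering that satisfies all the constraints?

Following the fuchsia unit → the ruby unit, the fuchsia unit must precede the ruby unit in every valid ordering.
Hence the ruby unit can never be scheduled before the fuchsia unit.

No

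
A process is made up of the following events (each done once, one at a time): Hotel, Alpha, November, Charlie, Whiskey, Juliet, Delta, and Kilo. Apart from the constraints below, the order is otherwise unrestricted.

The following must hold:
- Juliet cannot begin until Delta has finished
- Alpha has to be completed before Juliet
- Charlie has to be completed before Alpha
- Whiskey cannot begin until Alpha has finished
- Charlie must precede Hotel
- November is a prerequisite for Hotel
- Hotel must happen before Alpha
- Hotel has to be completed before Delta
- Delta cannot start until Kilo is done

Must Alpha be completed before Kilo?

Nothing in the constraints links Alpha and Kilo; they are unordered relative to each other.
A valid ordering placing Kilo before Alpha exists, so the answer is no.

No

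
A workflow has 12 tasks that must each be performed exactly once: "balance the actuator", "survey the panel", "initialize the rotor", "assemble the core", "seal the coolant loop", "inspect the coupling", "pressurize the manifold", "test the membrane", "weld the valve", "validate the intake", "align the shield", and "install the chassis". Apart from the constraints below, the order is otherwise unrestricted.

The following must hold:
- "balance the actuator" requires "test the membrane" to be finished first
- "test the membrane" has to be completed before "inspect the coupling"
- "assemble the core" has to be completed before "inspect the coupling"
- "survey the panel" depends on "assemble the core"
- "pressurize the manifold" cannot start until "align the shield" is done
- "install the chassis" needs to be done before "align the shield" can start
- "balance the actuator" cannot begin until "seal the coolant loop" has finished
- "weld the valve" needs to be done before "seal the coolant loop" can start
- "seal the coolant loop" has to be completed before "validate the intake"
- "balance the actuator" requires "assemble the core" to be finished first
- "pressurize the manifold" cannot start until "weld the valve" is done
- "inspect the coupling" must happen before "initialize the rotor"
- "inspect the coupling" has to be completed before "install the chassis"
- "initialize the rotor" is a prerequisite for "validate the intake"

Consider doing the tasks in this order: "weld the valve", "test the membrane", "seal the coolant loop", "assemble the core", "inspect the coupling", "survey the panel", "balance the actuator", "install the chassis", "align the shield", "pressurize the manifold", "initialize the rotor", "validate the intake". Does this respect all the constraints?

Checking each listed constraint against this order: for instance, "seal the coolant loop" is in position 3 and "validate the intake" in position 12, so that constraint holds — and the remaining constraints check out the same way.

Yes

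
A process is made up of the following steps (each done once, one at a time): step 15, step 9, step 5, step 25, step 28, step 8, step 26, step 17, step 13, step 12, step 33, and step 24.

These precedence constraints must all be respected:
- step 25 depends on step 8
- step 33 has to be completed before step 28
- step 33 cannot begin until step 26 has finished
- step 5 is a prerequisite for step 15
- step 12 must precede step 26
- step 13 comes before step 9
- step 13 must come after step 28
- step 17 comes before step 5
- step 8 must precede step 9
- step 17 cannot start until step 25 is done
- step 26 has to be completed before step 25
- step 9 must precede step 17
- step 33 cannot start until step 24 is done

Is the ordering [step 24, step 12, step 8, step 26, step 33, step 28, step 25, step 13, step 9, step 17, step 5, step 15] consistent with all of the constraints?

Yes

Checking each listed constraint against this order: for instance, step 8 is in position 3 and step 9 in position 9, so that constraint holds — and the remaining constraints check out the same way.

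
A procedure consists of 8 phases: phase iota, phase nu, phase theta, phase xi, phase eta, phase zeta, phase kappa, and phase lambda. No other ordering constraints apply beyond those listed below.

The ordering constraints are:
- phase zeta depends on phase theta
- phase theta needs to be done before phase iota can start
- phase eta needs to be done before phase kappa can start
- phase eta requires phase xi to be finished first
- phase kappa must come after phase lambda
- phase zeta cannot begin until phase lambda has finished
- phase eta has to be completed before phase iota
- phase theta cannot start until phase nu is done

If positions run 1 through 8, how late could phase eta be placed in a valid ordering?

6

Every phase that must follow phase eta has to come after it. Tracing all chains starting from phase eta, those phases are: phase iota, phase kappa — 2 in total.
So at least 2 phases follow phase eta, putting phase eta no later than position 6. That position is achievable by scheduling everything else first.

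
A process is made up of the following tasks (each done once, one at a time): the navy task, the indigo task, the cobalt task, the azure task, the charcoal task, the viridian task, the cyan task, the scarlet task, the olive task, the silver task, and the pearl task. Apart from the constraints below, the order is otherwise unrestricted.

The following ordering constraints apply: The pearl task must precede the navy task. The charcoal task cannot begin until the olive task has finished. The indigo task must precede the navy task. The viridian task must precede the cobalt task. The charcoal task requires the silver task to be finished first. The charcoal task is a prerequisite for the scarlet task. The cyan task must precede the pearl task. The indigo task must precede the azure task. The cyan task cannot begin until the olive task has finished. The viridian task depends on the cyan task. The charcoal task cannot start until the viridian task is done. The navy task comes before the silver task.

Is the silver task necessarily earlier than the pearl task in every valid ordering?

No

The constraints actually force the pearl task before the silver task (via the pearl task → the navy task → the silver task), not the other way around.
So the silver task never precedes the pearl task.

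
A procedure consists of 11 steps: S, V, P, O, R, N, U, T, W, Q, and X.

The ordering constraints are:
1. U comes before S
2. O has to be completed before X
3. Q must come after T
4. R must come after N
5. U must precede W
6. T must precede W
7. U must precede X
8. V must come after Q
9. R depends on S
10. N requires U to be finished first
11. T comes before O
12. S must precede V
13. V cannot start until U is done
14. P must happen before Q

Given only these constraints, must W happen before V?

No

No chain of constraints connects W to V in either direction.
There exist valid orderings with V before W, so W is not required to come first.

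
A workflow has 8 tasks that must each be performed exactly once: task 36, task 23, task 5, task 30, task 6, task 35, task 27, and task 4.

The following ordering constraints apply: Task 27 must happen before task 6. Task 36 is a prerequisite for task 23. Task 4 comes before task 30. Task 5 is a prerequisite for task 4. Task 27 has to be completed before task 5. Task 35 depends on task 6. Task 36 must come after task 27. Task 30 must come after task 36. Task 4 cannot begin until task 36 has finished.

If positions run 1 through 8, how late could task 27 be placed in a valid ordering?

1

Following every chain forward from task 27, the tasks that must come later are task 36, task 23, task 5, task 30, task 6, task 35, task 4 — 7 of them.
With 7 mandatory successors out of 8 tasks total, the latest slot for task 27 is 8−7 = 1, and it's reachable by doing all non-successors before task 27.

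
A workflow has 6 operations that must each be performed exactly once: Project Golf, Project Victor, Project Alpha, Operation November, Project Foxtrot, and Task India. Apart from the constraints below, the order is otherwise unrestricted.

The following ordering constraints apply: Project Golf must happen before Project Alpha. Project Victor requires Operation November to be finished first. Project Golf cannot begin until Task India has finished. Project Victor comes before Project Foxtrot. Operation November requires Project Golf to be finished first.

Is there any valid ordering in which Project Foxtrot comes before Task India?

No

Following Task India → Project Golf → Operation November → Project Victor → Project Foxtrot, Task India must precede Project Foxtrot in every valid ordering.
Hence Project Foxtrot can never be scheduled before Task India.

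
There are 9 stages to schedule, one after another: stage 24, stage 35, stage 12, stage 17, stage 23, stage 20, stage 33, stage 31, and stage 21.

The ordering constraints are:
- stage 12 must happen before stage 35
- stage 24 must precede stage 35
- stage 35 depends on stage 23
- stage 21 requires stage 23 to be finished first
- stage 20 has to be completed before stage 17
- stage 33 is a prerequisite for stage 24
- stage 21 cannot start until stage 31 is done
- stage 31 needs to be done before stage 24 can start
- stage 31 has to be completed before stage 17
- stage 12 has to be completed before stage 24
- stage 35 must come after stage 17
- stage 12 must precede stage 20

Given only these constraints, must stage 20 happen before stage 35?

Following the dependencies: stage 20 → stage 17 → stage 35.
That forces stage 20 before stage 35 in every valid schedule.

Yes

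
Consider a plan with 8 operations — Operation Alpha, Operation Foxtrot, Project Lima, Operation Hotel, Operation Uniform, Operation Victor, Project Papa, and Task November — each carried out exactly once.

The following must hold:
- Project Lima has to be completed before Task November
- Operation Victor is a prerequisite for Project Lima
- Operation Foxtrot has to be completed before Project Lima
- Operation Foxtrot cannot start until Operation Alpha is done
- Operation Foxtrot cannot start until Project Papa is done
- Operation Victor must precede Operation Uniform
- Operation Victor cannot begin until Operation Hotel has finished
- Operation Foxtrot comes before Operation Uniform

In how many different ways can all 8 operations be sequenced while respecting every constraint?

3 operations have no prerequisites (Operation Alpha, Operation Hotel, Project Papa), so any of them could come first.
Counting all ways to extend the partial order to a total order gives 60.

60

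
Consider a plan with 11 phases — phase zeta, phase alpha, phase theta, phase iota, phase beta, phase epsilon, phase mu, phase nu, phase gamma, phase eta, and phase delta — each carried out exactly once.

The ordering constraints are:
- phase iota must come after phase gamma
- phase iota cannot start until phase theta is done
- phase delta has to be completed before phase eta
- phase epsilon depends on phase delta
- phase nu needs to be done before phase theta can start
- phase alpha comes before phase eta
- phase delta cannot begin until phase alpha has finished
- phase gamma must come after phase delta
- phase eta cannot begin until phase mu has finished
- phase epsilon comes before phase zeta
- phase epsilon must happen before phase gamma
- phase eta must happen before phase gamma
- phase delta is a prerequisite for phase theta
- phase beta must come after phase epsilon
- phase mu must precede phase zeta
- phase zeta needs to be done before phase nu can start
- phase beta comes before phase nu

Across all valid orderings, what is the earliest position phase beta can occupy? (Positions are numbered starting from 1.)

The phases that are forced before phase beta, directly or transitively, are phase alpha, phase epsilon, phase delta. That's 3 phases.
With 3 mandatory predecessors, the earliest phase beta can sit is position 3+1 = 4, and placing just those 3 first achieves it.

4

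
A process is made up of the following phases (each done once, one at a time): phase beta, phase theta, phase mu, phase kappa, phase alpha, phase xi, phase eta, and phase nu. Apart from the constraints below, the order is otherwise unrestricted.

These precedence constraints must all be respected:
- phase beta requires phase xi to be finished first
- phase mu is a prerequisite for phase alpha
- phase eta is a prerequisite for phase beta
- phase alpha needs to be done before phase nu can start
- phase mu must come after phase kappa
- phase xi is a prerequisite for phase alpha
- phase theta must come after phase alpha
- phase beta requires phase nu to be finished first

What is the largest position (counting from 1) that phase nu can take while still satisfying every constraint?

7

The only phase forced after phase nu (directly or by a chain) is phase beta.
So at least 1 phase follows phase nu, putting phase nu no later than position 7. That position is achievable by scheduling everything else first.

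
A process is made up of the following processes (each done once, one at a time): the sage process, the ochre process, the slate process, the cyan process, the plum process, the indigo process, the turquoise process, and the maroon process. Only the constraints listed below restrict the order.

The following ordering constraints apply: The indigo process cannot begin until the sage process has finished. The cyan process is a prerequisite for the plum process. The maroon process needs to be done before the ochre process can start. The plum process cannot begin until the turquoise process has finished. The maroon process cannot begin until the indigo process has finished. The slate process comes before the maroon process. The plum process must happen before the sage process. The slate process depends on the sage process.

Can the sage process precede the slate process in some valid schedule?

The sage process is actually forced before the slate process by the constraints, so certainly some valid ordering has the sage process first.

Yes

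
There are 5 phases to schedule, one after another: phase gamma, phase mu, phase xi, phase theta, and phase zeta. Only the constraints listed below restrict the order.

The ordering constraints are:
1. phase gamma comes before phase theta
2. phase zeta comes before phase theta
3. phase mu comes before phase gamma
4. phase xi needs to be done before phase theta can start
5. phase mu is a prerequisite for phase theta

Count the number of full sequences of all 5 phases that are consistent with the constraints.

3 phases have no prerequisites (phase mu, phase xi, phase zeta), so any of them could come first.
Counting all ways to extend the partial order to a total order gives 12.

12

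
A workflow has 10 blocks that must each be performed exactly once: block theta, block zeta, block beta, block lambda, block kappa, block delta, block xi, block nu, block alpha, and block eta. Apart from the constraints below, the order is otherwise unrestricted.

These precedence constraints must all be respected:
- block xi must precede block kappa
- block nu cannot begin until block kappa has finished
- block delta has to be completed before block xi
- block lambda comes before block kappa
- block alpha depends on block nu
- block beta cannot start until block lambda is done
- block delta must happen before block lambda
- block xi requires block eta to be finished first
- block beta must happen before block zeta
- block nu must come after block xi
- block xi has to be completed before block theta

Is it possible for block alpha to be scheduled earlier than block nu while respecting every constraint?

There is a dependency chain block nu → block alpha, so block alpha always comes after block nu.
Hence block alpha can never be scheduled before block nu.

No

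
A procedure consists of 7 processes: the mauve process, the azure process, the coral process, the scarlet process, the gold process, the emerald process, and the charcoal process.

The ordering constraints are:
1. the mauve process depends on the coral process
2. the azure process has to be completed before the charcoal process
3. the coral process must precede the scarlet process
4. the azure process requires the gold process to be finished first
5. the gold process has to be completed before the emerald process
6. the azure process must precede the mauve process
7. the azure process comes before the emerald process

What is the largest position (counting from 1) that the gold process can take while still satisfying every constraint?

The processes that are forced after the gold process, directly or by a chain of constraints, are the mauve process, the azure process, the emerald process, the charcoal process. That's 4 processes.
So at least 4 processes follow the gold process, putting the gold process no later than position 3. That position is achievable by scheduling everything else first.

3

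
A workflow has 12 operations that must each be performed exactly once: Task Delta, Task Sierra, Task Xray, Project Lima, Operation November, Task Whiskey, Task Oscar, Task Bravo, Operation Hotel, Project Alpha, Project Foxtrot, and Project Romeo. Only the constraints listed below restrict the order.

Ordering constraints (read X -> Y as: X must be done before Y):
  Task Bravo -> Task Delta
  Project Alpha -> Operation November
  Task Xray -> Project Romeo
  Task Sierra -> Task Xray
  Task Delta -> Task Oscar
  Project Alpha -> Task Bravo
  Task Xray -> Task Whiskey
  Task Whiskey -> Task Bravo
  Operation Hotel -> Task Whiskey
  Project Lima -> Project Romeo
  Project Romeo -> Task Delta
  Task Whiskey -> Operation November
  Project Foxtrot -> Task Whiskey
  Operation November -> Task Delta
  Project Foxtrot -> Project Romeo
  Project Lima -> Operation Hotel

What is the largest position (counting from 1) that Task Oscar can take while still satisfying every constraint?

No constraint forces any operation after Task Oscar, so it can be placed last, in position 12.

12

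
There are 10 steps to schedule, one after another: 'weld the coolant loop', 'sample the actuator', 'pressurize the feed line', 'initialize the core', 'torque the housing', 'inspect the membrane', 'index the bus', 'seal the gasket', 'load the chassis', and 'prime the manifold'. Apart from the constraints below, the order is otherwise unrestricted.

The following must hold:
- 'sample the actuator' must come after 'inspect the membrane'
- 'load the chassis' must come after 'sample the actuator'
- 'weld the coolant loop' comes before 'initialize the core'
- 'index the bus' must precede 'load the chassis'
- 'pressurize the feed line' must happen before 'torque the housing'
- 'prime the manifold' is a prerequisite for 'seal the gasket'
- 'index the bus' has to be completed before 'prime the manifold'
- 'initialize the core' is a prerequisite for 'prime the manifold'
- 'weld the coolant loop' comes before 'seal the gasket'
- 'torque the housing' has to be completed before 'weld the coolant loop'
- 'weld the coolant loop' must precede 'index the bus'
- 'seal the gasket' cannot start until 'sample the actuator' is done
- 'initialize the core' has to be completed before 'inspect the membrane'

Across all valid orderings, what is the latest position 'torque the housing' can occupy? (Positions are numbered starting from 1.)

Every step that must follow 'torque the housing' has to come after it. Tracing all chains starting from 'torque the housing', those steps are: 'weld the coolant loop', 'sample the actuator', 'initialize the core', 'inspect the membrane', 'index the bus', 'seal the gasket', 'load the chassis', 'prime the manifold' — 8 in total.
So at least 8 steps follow 'torque the housing', putting 'torque the housing' no later than position 2. That position is achievable by scheduling everything else first.

2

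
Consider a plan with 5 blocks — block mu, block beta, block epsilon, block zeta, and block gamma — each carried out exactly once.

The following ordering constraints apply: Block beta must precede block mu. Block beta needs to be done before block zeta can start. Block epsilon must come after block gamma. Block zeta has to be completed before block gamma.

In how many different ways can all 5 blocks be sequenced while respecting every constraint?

Block beta is the only block with nothing required before it, so every ordering starts there.
Enumerating by repeatedly choosing an available block (one whose prerequisites are all placed) gives 4 distinct complete orderings.

4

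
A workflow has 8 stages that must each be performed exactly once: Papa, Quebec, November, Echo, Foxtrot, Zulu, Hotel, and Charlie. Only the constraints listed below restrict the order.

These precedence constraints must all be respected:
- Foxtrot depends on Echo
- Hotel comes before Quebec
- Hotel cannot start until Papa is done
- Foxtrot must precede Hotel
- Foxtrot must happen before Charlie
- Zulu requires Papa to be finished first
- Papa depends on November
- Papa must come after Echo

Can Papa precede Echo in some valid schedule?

No

The constraints give a chain Echo → Papa, which forces Echo before Papa.
So no valid ordering can have Papa before Echo.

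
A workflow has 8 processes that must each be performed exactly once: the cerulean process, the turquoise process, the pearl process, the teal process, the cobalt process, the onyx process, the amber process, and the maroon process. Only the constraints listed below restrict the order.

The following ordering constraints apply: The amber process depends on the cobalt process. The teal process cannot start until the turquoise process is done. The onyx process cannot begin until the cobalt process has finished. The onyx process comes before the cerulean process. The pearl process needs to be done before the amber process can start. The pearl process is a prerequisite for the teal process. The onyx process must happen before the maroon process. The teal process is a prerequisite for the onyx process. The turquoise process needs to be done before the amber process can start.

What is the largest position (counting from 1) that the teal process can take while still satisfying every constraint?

5

Every process that must follow the teal process has to come after it. Tracing all chains starting from the teal process, those processes are: the cerulean process, the onyx process, the maroon process — 3 in total.
So at least 3 processes follow the teal process, putting the teal process no later than position 5. That position is achievable by scheduling everything else first.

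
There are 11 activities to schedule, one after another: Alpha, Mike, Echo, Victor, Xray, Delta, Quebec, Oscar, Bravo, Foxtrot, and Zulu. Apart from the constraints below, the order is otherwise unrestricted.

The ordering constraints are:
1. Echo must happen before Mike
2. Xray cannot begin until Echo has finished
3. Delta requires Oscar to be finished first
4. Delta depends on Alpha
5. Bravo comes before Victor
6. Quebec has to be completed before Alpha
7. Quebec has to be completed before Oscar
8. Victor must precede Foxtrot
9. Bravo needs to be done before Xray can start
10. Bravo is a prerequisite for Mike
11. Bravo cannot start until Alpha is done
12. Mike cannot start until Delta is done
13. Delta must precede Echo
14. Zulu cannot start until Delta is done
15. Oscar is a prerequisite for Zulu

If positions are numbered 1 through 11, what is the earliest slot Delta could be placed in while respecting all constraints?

Working backwards through the constraints from Delta, its full set of required predecessors is Alpha, Quebec, Oscar — 3 of them.
So at minimum 3 activities come before Delta, putting Delta no earlier than position 4. That position is achievable by scheduling exactly those predecessors first.

4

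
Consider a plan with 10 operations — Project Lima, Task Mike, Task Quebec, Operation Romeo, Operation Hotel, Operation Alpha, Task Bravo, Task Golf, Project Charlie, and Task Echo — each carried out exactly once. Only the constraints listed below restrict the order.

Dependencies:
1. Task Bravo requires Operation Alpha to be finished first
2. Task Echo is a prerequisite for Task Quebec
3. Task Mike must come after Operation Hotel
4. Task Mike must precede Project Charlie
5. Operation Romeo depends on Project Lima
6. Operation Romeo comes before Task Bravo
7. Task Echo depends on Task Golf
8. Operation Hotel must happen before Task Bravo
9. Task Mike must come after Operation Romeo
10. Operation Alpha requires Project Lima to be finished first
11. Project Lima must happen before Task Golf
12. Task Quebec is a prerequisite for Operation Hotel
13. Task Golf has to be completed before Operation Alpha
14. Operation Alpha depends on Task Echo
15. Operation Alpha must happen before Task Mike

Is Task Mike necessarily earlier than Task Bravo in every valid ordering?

No chain of constraints connects Task Mike to Task Bravo in either direction.
So Task Mike can come before Task Bravo or after — it is not forced.

No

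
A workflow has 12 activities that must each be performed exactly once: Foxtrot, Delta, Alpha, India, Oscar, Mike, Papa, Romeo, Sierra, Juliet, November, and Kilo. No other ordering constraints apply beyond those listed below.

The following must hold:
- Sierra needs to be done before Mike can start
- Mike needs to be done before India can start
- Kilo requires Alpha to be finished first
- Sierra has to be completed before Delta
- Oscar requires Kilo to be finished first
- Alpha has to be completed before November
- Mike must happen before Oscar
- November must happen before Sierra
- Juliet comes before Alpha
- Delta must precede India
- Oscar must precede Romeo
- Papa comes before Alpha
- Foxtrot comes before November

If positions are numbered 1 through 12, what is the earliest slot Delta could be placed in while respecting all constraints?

7

Working backwards through the constraints from Delta, its full set of required predecessors is Foxtrot, Alpha, Papa, Sierra, Juliet, November — 6 of them.
With 6 mandatory predecessors, the earliest Delta can sit is position 6+1 = 7, and placing just those 6 first achieves it.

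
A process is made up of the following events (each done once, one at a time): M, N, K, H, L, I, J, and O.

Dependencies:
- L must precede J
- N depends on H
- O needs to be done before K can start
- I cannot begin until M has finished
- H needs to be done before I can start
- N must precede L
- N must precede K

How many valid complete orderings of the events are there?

3 events have no prerequisites (M, H, O), so any of them could come first.
Counting all ways to extend the partial order to a total order gives 318.

318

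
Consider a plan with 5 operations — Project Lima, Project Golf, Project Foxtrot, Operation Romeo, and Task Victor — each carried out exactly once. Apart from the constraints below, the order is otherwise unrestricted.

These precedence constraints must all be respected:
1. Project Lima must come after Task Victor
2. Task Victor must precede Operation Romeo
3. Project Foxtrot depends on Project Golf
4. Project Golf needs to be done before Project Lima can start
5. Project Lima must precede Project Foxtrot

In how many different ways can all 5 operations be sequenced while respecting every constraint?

The operations with no prerequisites are Project Golf, Task Victor; any of them can be placed first.
Systematically extending each partial ordering one operation at a time and counting, there are 7 complete orderings.

7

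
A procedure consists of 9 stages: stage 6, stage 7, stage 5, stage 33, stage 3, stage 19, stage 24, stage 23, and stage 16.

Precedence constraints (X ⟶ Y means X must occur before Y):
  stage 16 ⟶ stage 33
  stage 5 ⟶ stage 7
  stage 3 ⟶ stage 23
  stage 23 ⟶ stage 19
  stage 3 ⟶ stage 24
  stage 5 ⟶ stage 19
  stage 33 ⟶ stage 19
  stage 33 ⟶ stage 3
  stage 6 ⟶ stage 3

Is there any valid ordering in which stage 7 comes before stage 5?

No

Following stage 5 → stage 7, stage 5 must precede stage 7 in every valid ordering.
So no valid ordering can have stage 7 before stage 5.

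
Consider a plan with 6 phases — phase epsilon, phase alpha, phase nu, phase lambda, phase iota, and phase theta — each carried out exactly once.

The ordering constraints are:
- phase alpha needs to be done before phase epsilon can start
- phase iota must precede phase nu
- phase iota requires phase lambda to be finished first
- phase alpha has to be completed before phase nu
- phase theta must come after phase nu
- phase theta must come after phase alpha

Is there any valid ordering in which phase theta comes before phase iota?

No

There is a dependency chain phase iota → phase nu → phase theta, so phase theta always comes after phase iota.
Hence phase theta can never be scheduled before phase iota.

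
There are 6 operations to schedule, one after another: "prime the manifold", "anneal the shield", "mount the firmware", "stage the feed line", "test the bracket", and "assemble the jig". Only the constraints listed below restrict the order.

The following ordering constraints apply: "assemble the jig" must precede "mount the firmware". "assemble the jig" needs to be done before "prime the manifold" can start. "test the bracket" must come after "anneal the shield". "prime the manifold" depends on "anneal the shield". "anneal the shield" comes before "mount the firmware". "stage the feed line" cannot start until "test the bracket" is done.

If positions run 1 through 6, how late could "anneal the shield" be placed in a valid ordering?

2

Every operation that must follow "anneal the shield" has to come after it. Tracing all chains starting from "anneal the shield", those operations are: "prime the manifold", "mount the firmware", "stage the feed line", "test the bracket" — 4 in total.
So at least 4 operations follow "anneal the shield", putting "anneal the shield" no later than position 2. That position is achievable by scheduling everything else first.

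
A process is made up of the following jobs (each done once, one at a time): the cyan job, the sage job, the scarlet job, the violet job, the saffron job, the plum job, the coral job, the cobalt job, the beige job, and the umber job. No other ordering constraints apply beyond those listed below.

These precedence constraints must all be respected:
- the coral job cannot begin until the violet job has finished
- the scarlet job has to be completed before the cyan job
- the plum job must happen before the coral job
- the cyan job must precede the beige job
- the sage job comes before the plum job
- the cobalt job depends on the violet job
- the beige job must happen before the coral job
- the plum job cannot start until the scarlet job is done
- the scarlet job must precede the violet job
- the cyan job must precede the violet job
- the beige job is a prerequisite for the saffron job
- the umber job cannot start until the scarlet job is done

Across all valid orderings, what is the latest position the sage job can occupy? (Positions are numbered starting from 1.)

8

Every job that must follow the sage job has to come after it. Tracing all chains starting from the sage job, those jobs are: the plum job, the coral job — 2 in total.
With 2 mandatory successors out of 10 jobs total, the latest slot for the sage job is 10−2 = 8, and it's reachable by doing all non-successors before the sage job.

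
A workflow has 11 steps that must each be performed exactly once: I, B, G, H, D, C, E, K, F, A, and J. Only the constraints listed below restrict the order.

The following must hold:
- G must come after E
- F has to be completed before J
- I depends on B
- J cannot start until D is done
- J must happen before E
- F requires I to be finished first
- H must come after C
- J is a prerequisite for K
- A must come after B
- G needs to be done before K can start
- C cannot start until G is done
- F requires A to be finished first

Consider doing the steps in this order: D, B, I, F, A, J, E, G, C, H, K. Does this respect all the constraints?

No

In the proposed order, F appears before A.
Since A is required before F, the ordering is invalid.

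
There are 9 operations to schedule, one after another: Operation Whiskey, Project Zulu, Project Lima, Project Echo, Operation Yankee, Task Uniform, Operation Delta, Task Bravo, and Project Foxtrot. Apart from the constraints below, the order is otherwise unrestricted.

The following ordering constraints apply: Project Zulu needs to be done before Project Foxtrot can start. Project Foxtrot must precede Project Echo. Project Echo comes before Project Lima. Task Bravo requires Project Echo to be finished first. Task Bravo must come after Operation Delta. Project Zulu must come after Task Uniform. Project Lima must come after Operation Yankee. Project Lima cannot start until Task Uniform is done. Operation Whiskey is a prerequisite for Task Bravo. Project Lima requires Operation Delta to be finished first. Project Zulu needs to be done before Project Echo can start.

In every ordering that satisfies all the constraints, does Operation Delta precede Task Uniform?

No chain of constraints connects Operation Delta to Task Uniform in either direction.
So Operation Delta can come before Task Uniform or after — it is not forced.

No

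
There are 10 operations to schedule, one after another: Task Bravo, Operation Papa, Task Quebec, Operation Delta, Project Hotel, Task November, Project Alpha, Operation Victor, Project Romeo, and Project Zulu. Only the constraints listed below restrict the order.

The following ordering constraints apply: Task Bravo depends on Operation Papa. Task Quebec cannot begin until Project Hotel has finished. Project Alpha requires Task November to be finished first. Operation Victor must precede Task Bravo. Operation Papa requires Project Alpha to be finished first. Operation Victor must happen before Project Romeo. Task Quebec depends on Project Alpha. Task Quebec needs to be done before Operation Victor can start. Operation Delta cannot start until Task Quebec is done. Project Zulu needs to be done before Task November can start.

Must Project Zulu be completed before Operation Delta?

Tracing the constraints gives a chain: Project Zulu → Task November → Project Alpha → Task Quebec → Operation Delta.
Hence Project Zulu necessarily comes before Operation Delta.

Yes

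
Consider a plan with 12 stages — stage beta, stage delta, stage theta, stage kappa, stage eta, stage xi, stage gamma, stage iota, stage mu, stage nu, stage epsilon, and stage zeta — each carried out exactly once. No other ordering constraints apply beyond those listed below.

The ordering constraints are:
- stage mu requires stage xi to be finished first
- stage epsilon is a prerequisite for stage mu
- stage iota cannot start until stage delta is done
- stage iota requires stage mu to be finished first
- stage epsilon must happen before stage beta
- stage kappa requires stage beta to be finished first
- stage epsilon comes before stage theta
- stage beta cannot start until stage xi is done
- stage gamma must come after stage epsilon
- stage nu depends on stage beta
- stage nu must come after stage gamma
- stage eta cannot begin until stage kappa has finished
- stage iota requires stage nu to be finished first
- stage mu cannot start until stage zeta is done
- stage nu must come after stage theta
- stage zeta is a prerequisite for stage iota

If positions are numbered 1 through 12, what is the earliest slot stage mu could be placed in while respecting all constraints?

4

The stages that are forced before stage mu, directly or transitively, are stage xi, stage epsilon, stage zeta. That's 3 stages.
So at minimum 3 stages come before stage mu, putting stage mu no earlier than position 4. That position is achievable by scheduling exactly those predecessors first.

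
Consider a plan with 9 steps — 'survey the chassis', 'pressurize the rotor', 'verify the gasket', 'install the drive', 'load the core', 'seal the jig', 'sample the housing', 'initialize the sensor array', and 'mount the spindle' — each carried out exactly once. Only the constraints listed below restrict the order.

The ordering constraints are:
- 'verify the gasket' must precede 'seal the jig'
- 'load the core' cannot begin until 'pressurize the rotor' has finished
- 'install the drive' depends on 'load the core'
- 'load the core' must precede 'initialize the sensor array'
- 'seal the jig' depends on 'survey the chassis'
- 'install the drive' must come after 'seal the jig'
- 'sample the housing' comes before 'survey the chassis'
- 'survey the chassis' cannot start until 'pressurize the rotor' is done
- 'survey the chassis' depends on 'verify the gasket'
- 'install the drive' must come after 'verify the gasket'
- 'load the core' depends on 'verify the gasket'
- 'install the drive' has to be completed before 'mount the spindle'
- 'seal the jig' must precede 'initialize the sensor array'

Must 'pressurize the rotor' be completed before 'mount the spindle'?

Following the dependencies: 'pressurize the rotor' → 'load the core' → 'install the drive' → 'mount the spindle'.
That forces 'pressurize the rotor' before 'mount the spindle' in every valid schedule.

Yes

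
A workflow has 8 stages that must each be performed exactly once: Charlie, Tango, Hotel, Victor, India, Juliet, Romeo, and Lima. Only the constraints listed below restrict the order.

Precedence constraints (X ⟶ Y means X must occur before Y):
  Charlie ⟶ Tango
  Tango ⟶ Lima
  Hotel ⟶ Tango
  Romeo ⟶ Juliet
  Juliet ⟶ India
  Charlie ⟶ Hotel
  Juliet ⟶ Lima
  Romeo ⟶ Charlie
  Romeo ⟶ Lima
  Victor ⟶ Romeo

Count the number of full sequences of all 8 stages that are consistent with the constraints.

Only Victor has no prerequisites, so it must go first.
Systematically extending each partial ordering one stage at a time and counting, there are 14 complete orderings.

14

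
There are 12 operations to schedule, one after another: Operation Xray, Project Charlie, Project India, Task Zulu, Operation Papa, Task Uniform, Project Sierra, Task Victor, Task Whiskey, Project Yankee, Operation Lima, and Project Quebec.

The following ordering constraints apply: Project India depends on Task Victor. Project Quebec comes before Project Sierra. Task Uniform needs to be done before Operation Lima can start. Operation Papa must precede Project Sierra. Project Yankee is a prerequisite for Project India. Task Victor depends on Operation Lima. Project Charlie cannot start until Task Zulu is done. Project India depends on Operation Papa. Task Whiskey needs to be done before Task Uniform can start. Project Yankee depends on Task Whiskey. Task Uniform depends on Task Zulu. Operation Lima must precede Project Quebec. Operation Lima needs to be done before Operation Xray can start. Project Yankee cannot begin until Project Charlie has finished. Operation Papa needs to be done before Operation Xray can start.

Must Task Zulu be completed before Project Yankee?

Yes

There is a constraint chain Task Zulu → Project Charlie → Project Yankee.
So Task Zulu must precede Project Yankee in any valid ordering.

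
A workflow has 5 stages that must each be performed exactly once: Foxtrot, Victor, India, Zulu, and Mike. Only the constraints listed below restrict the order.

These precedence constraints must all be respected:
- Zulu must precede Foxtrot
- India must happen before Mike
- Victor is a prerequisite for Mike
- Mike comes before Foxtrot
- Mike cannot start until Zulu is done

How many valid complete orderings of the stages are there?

The stages with no prerequisites are Victor, India, Zulu; any of them can be placed first.
Systematically extending each partial ordering one stage at a time and counting, there are 6 complete orderings.

6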